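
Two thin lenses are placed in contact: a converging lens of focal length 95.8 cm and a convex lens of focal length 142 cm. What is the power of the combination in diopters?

P = +1.75 D

P₁ = 1/f₁ = 1/(0.958 m) = +1.044 D; P₂ = 1/f₂ = 1/(1.42 m) = +0.7042 D.
For thin lenses in contact, P = P₁ + P₂ = (+1.044) + (+0.7042) = +1.75 D.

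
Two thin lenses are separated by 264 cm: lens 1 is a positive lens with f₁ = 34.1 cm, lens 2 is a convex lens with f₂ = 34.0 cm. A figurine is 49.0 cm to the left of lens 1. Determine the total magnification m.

Lens 1: 1/d_i1 = 1/(34.1) − 1/(49.0) = 0.008917, so d_i1 = 112.1 cm; m₁ = −d_i1/d_o1 = -2.288.
d_o2 = 264 − (112.1) = 151.9 cm.
Lens 2: 1/d_i2 = 1/(34.0) − 1/(151.9) = 0.02283, so d_i2 = 43.80 cm; m₂ = −d_i2/d_o2 = -0.2884.
m = m₁·m₂ = (-2.288)(-0.2884) = +0.660.

m = +0.660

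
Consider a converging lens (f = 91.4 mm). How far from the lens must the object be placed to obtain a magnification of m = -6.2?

106 mm

m = −d_i/d_o ⇒ d_i = −m·d_o.
1/f = 1/d_o + 1/d_i = 1/d_o − 1/(m·d_o) = (1 − 1/m)/d_o, so d_o = f(1 − 1/m) = (91.40)(1 − 1/(-6.2)) = 106 mm.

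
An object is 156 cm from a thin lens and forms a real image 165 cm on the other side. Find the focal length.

Real image ⇒ d_i = +165 cm.
1/f = 1/d_o + 1/d_i = 1/(156) + 1/(165) = 0.01247, so f = 80.2 cm.
Since f is positive, the thin lens is converging.

f = 80.2 cm (converging)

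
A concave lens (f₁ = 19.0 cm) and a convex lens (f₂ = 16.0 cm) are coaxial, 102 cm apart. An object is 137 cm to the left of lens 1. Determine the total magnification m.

m = -0.0190

f₁ = −19.0 cm (diverging).
Lens 1: 1/d_i1 = 1/(-19.0) − 1/(137) = -0.05993, so d_i1 = -16.69 cm; m₁ = −d_i1/d_o1 = +0.1218.
d_o2 = 102 − (-16.69) = 118.7 cm.
Lens 2: 1/d_i2 = 1/(16.0) − 1/(118.7) = 0.05408, so d_i2 = 18.49 cm; m₂ = −d_i2/d_o2 = -0.1558.
m = m₁·m₂ = (+0.1218)(-0.1558) = -0.0190.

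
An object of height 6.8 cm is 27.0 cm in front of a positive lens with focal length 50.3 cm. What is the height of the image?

1/d_i = 1/f − 1/d_o = 1/(50.30) − 1/(27.0) = -0.01716, so d_i = -58.29 cm.
m = −d_i/d_o = +2.159.
|h_i| = |m|·h_o = 2.159 × 6.8 = 14.7 cm. The image is virtual, upright and enlarged, on the same side as the object.

14.7 cm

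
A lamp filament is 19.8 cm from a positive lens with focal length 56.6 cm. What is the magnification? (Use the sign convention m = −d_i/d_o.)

1/d_i = 1/f − 1/d_o = 1/(56.60) − 1/(19.8) = -0.03284, so d_i = -30.45 cm.
m = −d_i/d_o = −(-30.45)/(19.8) = +1.54.
The image is virtual, upright and enlarged, on the same side as the object.

m = +1.54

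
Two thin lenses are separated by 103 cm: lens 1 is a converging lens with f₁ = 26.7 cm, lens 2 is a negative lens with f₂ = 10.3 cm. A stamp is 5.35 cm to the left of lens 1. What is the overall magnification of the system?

m = +0.107

Lens 1: 1/d_i1 = 1/(26.7) − 1/(5.35) = -0.1495, so d_i1 = -6.691 cm; m₁ = −d_i1/d_o1 = +1.251.
d_o2 = 103 − (-6.691) = 109.7 cm.
f₂ = −10.3 cm (diverging).
Lens 2: 1/d_i2 = 1/(-10.3) − 1/(109.7) = -0.1062, so d_i2 = -9.416 cm; m₂ = −d_i2/d_o2 = +0.08583.
m = m₁·m₂ = (+1.251)(+0.08583) = +0.107.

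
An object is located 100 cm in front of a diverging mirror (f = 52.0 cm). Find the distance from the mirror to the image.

For a diverging mirror, f = -52.0 cm.
Mirror equation: 1/d_i = 1/f − 1/d_o = 1/(-52.00) − 1/(100) = -0.01923 − 0.01000 = -0.02923, so d_i = -34.2 cm.
The image is virtual, upright and reduced, behind the mirror.

34.2 cm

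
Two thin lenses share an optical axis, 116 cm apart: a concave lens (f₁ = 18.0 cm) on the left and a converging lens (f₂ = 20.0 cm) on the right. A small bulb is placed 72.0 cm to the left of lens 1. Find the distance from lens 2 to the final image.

Lens 1 is diverging, so f₁ = −18.0 cm.
Lens 1: 1/d_i1 = 1/f₁ − 1/d_o1 = 1/(-18.0) − 1/(72.0) = -0.06944, so d_i1 = -14.40 cm.
The intermediate image is 14.40 cm to the left of lens 1 (virtual), which is 116 − (-14.40) = 130.4 cm to the left of lens 2, so d_o2 = +130.4 cm.
Lens 2: 1/d_i2 = 1/f₂ − 1/d_o2 = 1/(20.0) − 1/(130.4) = 0.04233, so d_i2 = 23.6 cm.
The final image is real, 23.6 cm to the right of lens 2 (overall magnification ≈ -0.036).

23.6 cm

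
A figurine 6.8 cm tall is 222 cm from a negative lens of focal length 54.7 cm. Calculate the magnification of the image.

m = +0.198

For a negative lens, f = -54.7 cm.
1/d_i = 1/f − 1/d_o = 1/(-54.70) − 1/(222) = -0.02279, so d_i = -43.89 cm.
m = −d_i/d_o = −(-43.89)/(222) = +0.198.
The image is virtual, upright and reduced, on the same side as the object.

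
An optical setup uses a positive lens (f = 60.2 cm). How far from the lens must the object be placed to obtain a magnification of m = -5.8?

70.6 cm

m = −d_i/d_o ⇒ d_i = −m·d_o.
1/f = 1/d_o + 1/d_i = 1/d_o − 1/(m·d_o) = (1 − 1/m)/d_o, so d_o = f(1 − 1/m) = (60.20)(1 − 1/(-5.8)) = 70.6 cm.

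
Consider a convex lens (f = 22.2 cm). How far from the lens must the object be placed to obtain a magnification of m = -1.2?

m = −d_i/d_o ⇒ d_i = −m·d_o.
1/f = 1/d_o + 1/d_i = 1/d_o − 1/(m·d_o) = (1 − 1/m)/d_o, so d_o = f(1 − 1/m) = (22.20)(1 − 1/(-1.2)) = 40.7 cm.

40.7 cm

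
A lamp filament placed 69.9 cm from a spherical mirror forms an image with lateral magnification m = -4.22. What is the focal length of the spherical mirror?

m = −d_i/d_o ⇒ d_i = −m·d_o = −(-4.22)·(69.9) = 295.0 cm.
1/f = 1/d_o + 1/d_i = 1/(69.9) + 1/(295.0) = 0.01770, so f = 56.5 cm.
Since f is positive, the spherical mirror is concave.

f = 56.5 cm (concave)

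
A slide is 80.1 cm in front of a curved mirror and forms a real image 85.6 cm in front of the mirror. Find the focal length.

f = 41.4 cm (concave)

Real image ⇒ d_i = +85.6 cm.
1/f = 1/d_o + 1/d_i = 1/(80.1) + 1/(85.6) = 0.02417, so f = 41.4 cm.
Since f is positive, the curved mirror is concave.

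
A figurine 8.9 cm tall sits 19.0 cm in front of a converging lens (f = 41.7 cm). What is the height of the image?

16.3 cm

1/d_i = 1/f − 1/d_o = 1/(41.70) − 1/(19.0) = -0.02865, so d_i = -34.90 cm.
m = −d_i/d_o = +1.837.
|h_i| = |m|·h_o = 1.837 × 8.9 = 16.3 cm. The image is virtual, upright and enlarged, on the same side as the object.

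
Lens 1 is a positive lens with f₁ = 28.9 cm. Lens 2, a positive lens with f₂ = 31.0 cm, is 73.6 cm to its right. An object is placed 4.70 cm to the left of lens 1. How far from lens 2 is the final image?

Lens 1: 1/d_i1 = 1/f₁ − 1/d_o1 = 1/(28.9) − 1/(4.70) = -0.1782, so d_i1 = -5.613 cm.
The intermediate image is 5.613 cm to the left of lens 1 (virtual), which is 73.6 − (-5.613) = 79.21 cm to the left of lens 2, so d_o2 = +79.21 cm.
Lens 2: 1/d_i2 = 1/f₂ − 1/d_o2 = 1/(31.0) − 1/(79.21) = 0.01963, so d_i2 = 50.9 cm.
The final image is real, 50.9 cm to the right of lens 2 (overall magnification ≈ -0.77).

50.9 cm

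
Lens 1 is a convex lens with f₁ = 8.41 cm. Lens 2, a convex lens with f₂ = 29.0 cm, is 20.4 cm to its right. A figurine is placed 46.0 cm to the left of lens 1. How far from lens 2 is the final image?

15.5 cm

Lens 1: 1/d_i1 = 1/f₁ − 1/d_o1 = 1/(8.41) − 1/(46.0) = 0.09717, so d_i1 = 10.29 cm.
The intermediate image is 10.29 cm to the right of lens 1, which is 20.4 − (10.29) = 10.11 cm to the left of lens 2, so d_o2 = +10.11 cm.
Lens 2: 1/d_i2 = 1/f₂ − 1/d_o2 = 1/(29.0) − 1/(10.11) = -0.06443, so d_i2 = -15.5 cm.
The final image is virtual, 15.5 cm to the left of lens 2 (overall magnification ≈ -0.34).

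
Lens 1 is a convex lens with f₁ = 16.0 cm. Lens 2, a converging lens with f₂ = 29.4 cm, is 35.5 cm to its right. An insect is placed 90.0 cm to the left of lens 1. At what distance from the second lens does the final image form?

Lens 1: 1/d_i1 = 1/f₁ − 1/d_o1 = 1/(16.0) − 1/(90.0) = 0.05139, so d_i1 = 19.46 cm.
The intermediate image is 19.46 cm to the right of lens 1, which is 35.5 − (19.46) = 16.04 cm to the left of lens 2, so d_o2 = +16.04 cm.
Lens 2: 1/d_i2 = 1/f₂ − 1/d_o2 = 1/(29.4) − 1/(16.04) = -0.02833, so d_i2 = -35.3 cm.
The final image is virtual, 35.3 cm to the left of lens 2 (overall magnification ≈ -0.48).

35.3 cm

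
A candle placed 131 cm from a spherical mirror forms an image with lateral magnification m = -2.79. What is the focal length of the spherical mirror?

m = −d_i/d_o ⇒ d_i = −m·d_o = −(-2.79)·(131) = 365.5 cm.
1/f = 1/d_o + 1/d_i = 1/(131) + 1/(365.5) = 0.01037, so f = 96.4 cm.
Since f is positive, the spherical mirror is concave.

f = 96.4 cm (concave)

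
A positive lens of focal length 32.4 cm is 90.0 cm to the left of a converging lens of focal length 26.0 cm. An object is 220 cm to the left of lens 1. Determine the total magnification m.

m = +0.173

Lens 1: 1/d_i1 = 1/(32.4) − 1/(220) = 0.02632, so d_i1 = 38.00 cm; m₁ = −d_i1/d_o1 = -0.1727.
d_o2 = 90.0 − (38.00) = 52.00 cm.
Lens 2: 1/d_i2 = 1/(26.0) − 1/(52.00) = 0.01923, so d_i2 = 52.00 cm; m₂ = −d_i2/d_o2 = -1.000.
m = m₁·m₂ = (-0.1727)(-1.000) = +0.173.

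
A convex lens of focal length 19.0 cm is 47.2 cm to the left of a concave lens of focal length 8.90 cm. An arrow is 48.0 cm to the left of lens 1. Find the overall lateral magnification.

m = -0.237

Lens 1: 1/d_i1 = 1/(19.0) − 1/(48.0) = 0.03180, so d_i1 = 31.45 cm; m₁ = −d_i1/d_o1 = -0.6552.
d_o2 = 47.2 − (31.45) = 15.75 cm.
f₂ = −8.90 cm (diverging).
Lens 2: 1/d_i2 = 1/(-8.90) − 1/(15.75) = -0.1759, so d_i2 = -5.687 cm; m₂ = −d_i2/d_o2 = +0.3611.
m = m₁·m₂ = (-0.6552)(+0.3611) = -0.237.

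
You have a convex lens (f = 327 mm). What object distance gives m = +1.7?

m = −d_i/d_o ⇒ d_i = −m·d_o.
1/f = 1/d_o + 1/d_i = 1/d_o − 1/(m·d_o) = (1 − 1/m)/d_o, so d_o = f(1 − 1/m) = (327.0)(1 − 1/(+1.7)) = 135 mm.

135 mm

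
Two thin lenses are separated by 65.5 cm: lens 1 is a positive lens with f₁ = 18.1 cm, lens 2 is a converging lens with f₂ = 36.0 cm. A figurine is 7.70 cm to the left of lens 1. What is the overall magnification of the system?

m = -1.46

Lens 1: 1/d_i1 = 1/(18.1) − 1/(7.70) = -0.07462, so d_i1 = -13.40 cm; m₁ = −d_i1/d_o1 = +1.740.
d_o2 = 65.5 − (-13.40) = 78.90 cm.
Lens 2: 1/d_i2 = 1/(36.0) − 1/(78.90) = 0.01510, so d_i2 = 66.21 cm; m₂ = −d_i2/d_o2 = -0.8392.
m = m₁·m₂ = (+1.740)(-0.8392) = -1.46.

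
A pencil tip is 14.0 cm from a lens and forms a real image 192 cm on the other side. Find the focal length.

f = 13.0 cm (converging)

Real image ⇒ d_i = +192 cm.
1/f = 1/d_o + 1/d_i = 1/(14.0) + 1/(192) = 0.07664, so f = 13.0 cm.
Since f is positive, the lens is converging.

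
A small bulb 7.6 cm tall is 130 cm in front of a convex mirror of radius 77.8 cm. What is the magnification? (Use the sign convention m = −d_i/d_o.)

f = R/2 = 77.8/2 = 38.90 cm; for a convex mirror, f = -38.90 cm.
1/d_i = 1/f − 1/d_o = 1/(-38.90) − 1/(130) = -0.03340, so d_i = -29.94 cm.
m = −d_i/d_o = −(-29.94)/(130) = +0.230.
The image is virtual, upright and reduced, behind the mirror.

m = +0.230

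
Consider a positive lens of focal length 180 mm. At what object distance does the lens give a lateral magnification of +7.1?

m = −d_i/d_o ⇒ d_i = −m·d_o.
1/f = 1/d_o + 1/d_i = 1/d_o − 1/(m·d_o) = (1 − 1/m)/d_o, so d_o = f(1 − 1/m) = (180.0)(1 − 1/(+7.1)) = 155 mm.

155 mm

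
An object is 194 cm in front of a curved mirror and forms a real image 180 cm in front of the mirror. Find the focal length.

f = 93.4 cm (concave)

Real image ⇒ d_i = +180 cm.
1/f = 1/d_o + 1/d_i = 1/(194) + 1/(180) = 0.01071, so f = 93.4 cm.
Since f is positive, the curved mirror is concave.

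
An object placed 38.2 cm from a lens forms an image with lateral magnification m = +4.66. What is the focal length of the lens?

m = −d_i/d_o ⇒ d_i = −m·d_o = −(+4.66)·(38.2) = -178.0 cm.
1/f = 1/d_o + 1/d_i = 1/(38.2) + 1/(-178.0) = 0.02056, so f = 48.6 cm.
Since f is positive, the lens is converging.

f = 48.6 cm (converging)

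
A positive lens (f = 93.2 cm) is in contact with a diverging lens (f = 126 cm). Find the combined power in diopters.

P₁ = 1/f₁ = 1/(0.932 m) = +1.073 D; P₂ = 1/f₂ = 1/(-1.26 m) = -0.7937 D.
For thin lenses in contact, P = P₁ + P₂ = (+1.073) + (-0.7937) = +0.279 D.

P = +0.279 D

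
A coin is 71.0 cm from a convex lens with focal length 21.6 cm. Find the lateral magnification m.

1/d_i = 1/f − 1/d_o = 1/(21.60) − 1/(71.0) = 0.03221, so d_i = 31.04 cm.
m = −d_i/d_o = −(31.04)/(71.0) = -0.437.
The image is real, inverted and reduced, on the far side of the lens.

m = -0.437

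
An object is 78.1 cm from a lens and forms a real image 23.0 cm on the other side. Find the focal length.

Real image ⇒ d_i = +23.0 cm.
1/f = 1/d_o + 1/d_i = 1/(78.1) + 1/(23.0) = 0.05628, so f = 17.8 cm.
Since f is positive, the lens is converging.

f = 17.8 cm (converging)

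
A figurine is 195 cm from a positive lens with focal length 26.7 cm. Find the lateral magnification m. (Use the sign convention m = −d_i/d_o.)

1/d_i = 1/f − 1/d_o = 1/(26.70) − 1/(195) = 0.03232, so d_i = 30.94 cm.
m = −d_i/d_o = −(30.94)/(195) = -0.159.
The image is real, inverted and reduced, on the far side of the lens.

m = -0.159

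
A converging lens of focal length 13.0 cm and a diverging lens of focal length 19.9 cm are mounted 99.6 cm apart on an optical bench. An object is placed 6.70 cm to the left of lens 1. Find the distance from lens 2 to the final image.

Lens 1: 1/d_i1 = 1/f₁ − 1/d_o1 = 1/(13.0) − 1/(6.70) = -0.07233, so d_i1 = -13.83 cm.
The intermediate image is 13.83 cm to the left of lens 1 (virtual), which is 99.6 − (-13.83) = 113.4 cm to the left of lens 2, so d_o2 = +113.4 cm.
Lens 2 is diverging, so f₂ = −19.9 cm.
Lens 2: 1/d_i2 = 1/f₂ − 1/d_o2 = 1/(-19.9) − 1/(113.4) = -0.05907, so d_i2 = -16.9 cm.
The final image is virtual, 16.9 cm to the left of lens 2 (overall magnification ≈ 0.31).

16.9 cm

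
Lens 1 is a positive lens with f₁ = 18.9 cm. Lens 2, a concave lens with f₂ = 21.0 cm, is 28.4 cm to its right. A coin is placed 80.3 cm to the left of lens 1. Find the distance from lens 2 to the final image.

Lens 1: 1/d_i1 = 1/f₁ − 1/d_o1 = 1/(18.9) − 1/(80.3) = 0.04046, so d_i1 = 24.72 cm.
The intermediate image is 24.72 cm to the right of lens 1, which is 28.4 − (24.72) = 3.680 cm to the left of lens 2, so d_o2 = +3.680 cm.
Lens 2 is diverging, so f₂ = −21.0 cm.
Lens 2: 1/d_i2 = 1/f₂ − 1/d_o2 = 1/(-21.0) − 1/(3.680) = -0.3194, so d_i2 = -3.13 cm.
The final image is virtual, 3.13 cm to the left of lens 2 (overall magnification ≈ -0.26).

3.13 cm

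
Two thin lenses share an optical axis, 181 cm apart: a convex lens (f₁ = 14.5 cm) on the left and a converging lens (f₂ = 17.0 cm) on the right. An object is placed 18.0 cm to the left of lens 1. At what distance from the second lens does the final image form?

Lens 1: 1/d_i1 = 1/f₁ − 1/d_o1 = 1/(14.5) − 1/(18.0) = 0.01341, so d_i1 = 74.57 cm.
The intermediate image is 74.57 cm to the right of lens 1, which is 181 − (74.57) = 106.4 cm to the left of lens 2, so d_o2 = +106.4 cm.
Lens 2: 1/d_i2 = 1/f₂ − 1/d_o2 = 1/(17.0) − 1/(106.4) = 0.04943, so d_i2 = 20.2 cm.
The final image is real, 20.2 cm to the right of lens 2 (overall magnification ≈ 0.79).

20.2 cm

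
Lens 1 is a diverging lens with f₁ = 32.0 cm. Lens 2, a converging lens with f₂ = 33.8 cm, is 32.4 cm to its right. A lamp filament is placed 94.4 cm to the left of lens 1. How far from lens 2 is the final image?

Lens 1 is diverging, so f₁ = −32.0 cm.
Lens 1: 1/d_i1 = 1/f₁ − 1/d_o1 = 1/(-32.0) − 1/(94.4) = -0.04184, so d_i1 = -23.90 cm.
The intermediate image is 23.90 cm to the left of lens 1 (virtual), which is 32.4 − (-23.90) = 56.30 cm to the left of lens 2, so d_o2 = +56.30 cm.
Lens 2: 1/d_i2 = 1/f₂ − 1/d_o2 = 1/(33.8) − 1/(56.30) = 0.01182, so d_i2 = 84.6 cm.
The final image is real, 84.6 cm to the right of lens 2 (overall magnification ≈ -0.38).

84.6 cm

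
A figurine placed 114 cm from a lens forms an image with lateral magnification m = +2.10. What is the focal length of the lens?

f = 218 cm (converging)

m = −d_i/d_o ⇒ d_i = −m·d_o = −(+2.10)·(114) = -239.4 cm.
1/f = 1/d_o + 1/d_i = 1/(114) + 1/(-239.4) = 0.004595, so f = 218 cm.
Since f is positive, the lens is converging.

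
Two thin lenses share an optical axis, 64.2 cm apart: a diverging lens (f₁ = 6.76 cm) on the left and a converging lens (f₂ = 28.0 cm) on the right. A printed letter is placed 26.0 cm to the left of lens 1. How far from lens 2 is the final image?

46.9 cm

Lens 1 is diverging, so f₁ = −6.76 cm.
Lens 1: 1/d_i1 = 1/f₁ − 1/d_o1 = 1/(-6.76) − 1/(26.0) = -0.1864, so d_i1 = -5.365 cm.
The intermediate image is 5.365 cm to the left of lens 1 (virtual), which is 64.2 − (-5.365) = 69.56 cm to the left of lens 2, so d_o2 = +69.56 cm.
Lens 2: 1/d_i2 = 1/f₂ − 1/d_o2 = 1/(28.0) − 1/(69.56) = 0.02134, so d_i2 = 46.9 cm.
The final image is real, 46.9 cm to the right of lens 2 (overall magnification ≈ -0.14).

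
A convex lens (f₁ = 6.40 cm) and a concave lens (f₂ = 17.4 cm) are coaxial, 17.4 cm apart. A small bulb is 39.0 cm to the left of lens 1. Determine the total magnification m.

m = -0.126

Lens 1: 1/d_i1 = 1/(6.40) − 1/(39.0) = 0.1306, so d_i1 = 7.656 cm; m₁ = −d_i1/d_o1 = -0.1963.
d_o2 = 17.4 − (7.656) = 9.744 cm.
f₂ = −17.4 cm (diverging).
Lens 2: 1/d_i2 = 1/(-17.4) − 1/(9.744) = -0.1601, so d_i2 = -6.246 cm; m₂ = −d_i2/d_o2 = +0.6410.
m = m₁·m₂ = (-0.1963)(+0.6410) = -0.126.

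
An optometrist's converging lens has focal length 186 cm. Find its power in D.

P = +0.538 D

f = 186 cm = 1.86 m.
P = 1/f = 1/(1.86 m) = +0.538 D.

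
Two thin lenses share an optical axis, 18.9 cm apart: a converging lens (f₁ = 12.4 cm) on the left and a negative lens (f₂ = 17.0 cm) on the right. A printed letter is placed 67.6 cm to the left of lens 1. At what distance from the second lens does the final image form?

Lens 1: 1/d_i1 = 1/f₁ − 1/d_o1 = 1/(12.4) − 1/(67.6) = 0.06585, so d_i1 = 15.19 cm.
The intermediate image is 15.19 cm to the right of lens 1, which is 18.9 − (15.19) = 3.710 cm to the left of lens 2, so d_o2 = +3.710 cm.
Lens 2 is diverging, so f₂ = −17.0 cm.
Lens 2: 1/d_i2 = 1/f₂ − 1/d_o2 = 1/(-17.0) − 1/(3.710) = -0.3284, so d_i2 = -3.05 cm.
The final image is virtual, 3.05 cm to the left of lens 2 (overall magnification ≈ -0.18).

3.05 cm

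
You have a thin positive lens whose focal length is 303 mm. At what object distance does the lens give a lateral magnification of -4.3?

m = −d_i/d_o ⇒ d_i = −m·d_o.
1/f = 1/d_o + 1/d_i = 1/d_o − 1/(m·d_o) = (1 − 1/m)/d_o, so d_o = f(1 − 1/m) = (303.0)(1 − 1/(-4.3)) = 373 mm.

373 mm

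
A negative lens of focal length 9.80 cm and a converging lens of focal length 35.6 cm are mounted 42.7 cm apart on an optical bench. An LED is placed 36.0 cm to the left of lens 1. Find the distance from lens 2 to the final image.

Lens 1 is diverging, so f₁ = −9.80 cm.
Lens 1: 1/d_i1 = 1/f₁ − 1/d_o1 = 1/(-9.80) − 1/(36.0) = -0.1298, so d_i1 = -7.703 cm.
The intermediate image is 7.703 cm to the left of lens 1 (virtual), which is 42.7 − (-7.703) = 50.40 cm to the left of lens 2, so d_o2 = +50.40 cm.
Lens 2: 1/d_i2 = 1/f₂ − 1/d_o2 = 1/(35.6) − 1/(50.40) = 0.008249, so d_i2 = 121 cm.
The final image is real, 121 cm to the right of lens 2 (overall magnification ≈ -0.51).

121 cm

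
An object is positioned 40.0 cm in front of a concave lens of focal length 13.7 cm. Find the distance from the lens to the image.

For a concave lens, f = -13.7 cm.
Lens equation: 1/v = 1/f − 1/u = 1/(-13.70) − 1/(40.0) = -0.07299 − 0.02500 = -0.09799, so v = -10.2 cm.
The image is virtual, upright and reduced, on the same side as the object.

10.2 cm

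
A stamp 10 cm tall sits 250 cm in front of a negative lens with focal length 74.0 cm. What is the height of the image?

For a negative lens, f = -74.0 cm.
1/d_i = 1/f − 1/d_o = 1/(-74.00) − 1/(250) = -0.01751, so d_i = -57.10 cm.
m = −d_i/d_o = +0.2284.
|h_i| = |m|·h_o = 0.2284 × 10 = 2.28 cm. The image is virtual, upright and reduced, on the same side as the object.

2.28 cm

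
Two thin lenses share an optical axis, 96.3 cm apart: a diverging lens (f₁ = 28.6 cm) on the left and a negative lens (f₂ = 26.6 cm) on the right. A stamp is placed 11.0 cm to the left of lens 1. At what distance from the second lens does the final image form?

21.2 cm

Lens 1 is diverging, so f₁ = −28.6 cm.
Lens 1: 1/d_i1 = 1/f₁ − 1/d_o1 = 1/(-28.6) − 1/(11.0) = -0.1259, so d_i1 = -7.944 cm.
The intermediate image is 7.944 cm to the left of lens 1 (virtual), which is 96.3 − (-7.944) = 104.2 cm to the left of lens 2, so d_o2 = +104.2 cm.
Lens 2 is diverging, so f₂ = −26.6 cm.
Lens 2: 1/d_i2 = 1/f₂ − 1/d_o2 = 1/(-26.6) − 1/(104.2) = -0.04719, so d_i2 = -21.2 cm.
The final image is virtual, 21.2 cm to the left of lens 2 (overall magnification ≈ 0.15).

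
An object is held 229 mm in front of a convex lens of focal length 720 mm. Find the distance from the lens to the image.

336 mm

Lens equation: 1/v = 1/f − 1/u = 1/(720.0) − 1/(229) = 0.001389 − 0.004367 = -0.002978, so v = -336 mm.
The image is virtual, upright and enlarged, on the same side as the object.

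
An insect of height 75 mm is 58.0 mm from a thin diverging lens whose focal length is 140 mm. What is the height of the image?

53.0 mm

For a diverging lens, f = -140 mm.
1/d_i = 1/f − 1/d_o = 1/(-140.0) − 1/(58.0) = -0.02438, so d_i = -41.01 mm.
m = −d_i/d_o = +0.7071.
|h_i| = |m|·h_o = 0.7071 × 75 = 53.0 mm. The image is virtual, upright and reduced, on the same side as the object.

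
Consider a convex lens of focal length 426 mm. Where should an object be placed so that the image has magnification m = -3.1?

563 mm

m = −d_i/d_o ⇒ d_i = −m·d_o.
1/f = 1/d_o + 1/d_i = 1/d_o − 1/(m·d_o) = (1 − 1/m)/d_o, so d_o = f(1 − 1/m) = (426.0)(1 − 1/(-3.1)) = 563 mm.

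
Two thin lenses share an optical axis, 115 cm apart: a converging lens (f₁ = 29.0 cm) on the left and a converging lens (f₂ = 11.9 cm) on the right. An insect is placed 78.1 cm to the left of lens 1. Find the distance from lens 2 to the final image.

Lens 1: 1/d_i1 = 1/f₁ − 1/d_o1 = 1/(29.0) − 1/(78.1) = 0.02168, so d_i1 = 46.13 cm.
The intermediate image is 46.13 cm to the right of lens 1, which is 115 − (46.13) = 68.87 cm to the left of lens 2, so d_o2 = +68.87 cm.
Lens 2: 1/d_i2 = 1/f₂ − 1/d_o2 = 1/(11.9) − 1/(68.87) = 0.06951, so d_i2 = 14.4 cm.
The final image is real, 14.4 cm to the right of lens 2 (overall magnification ≈ 0.12).

14.4 cm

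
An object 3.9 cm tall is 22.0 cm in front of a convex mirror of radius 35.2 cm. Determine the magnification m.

f = R/2 = 35.2/2 = 17.60 cm; for a convex mirror, f = -17.60 cm.
1/d_i = 1/f − 1/d_o = 1/(-17.60) − 1/(22.0) = -0.1023, so d_i = -9.778 cm.
m = −d_i/d_o = −(-9.778)/(22.0) = +0.444.
The image is virtual, upright and reduced, behind the mirror.

m = +0.444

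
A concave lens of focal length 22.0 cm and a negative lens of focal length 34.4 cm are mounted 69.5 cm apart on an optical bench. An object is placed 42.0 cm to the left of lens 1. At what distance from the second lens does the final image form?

24.4 cm

Lens 1 is diverging, so f₁ = −22.0 cm.
Lens 1: 1/d_i1 = 1/f₁ − 1/d_o1 = 1/(-22.0) − 1/(42.0) = -0.06926, so d_i1 = -14.44 cm.
The intermediate image is 14.44 cm to the left of lens 1 (virtual), which is 69.5 − (-14.44) = 83.94 cm to the left of lens 2, so d_o2 = +83.94 cm.
Lens 2 is diverging, so f₂ = −34.4 cm.
Lens 2: 1/d_i2 = 1/f₂ − 1/d_o2 = 1/(-34.4) − 1/(83.94) = -0.04098, so d_i2 = -24.4 cm.
The final image is virtual, 24.4 cm to the left of lens 2 (overall magnification ≈ 0.100).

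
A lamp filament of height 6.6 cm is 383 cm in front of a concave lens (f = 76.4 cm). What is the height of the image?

For a concave lens, f = -76.4 cm.
1/d_i = 1/f − 1/d_o = 1/(-76.40) − 1/(383) = -0.01570, so d_i = -63.69 cm.
m = −d_i/d_o = +0.1663.
|h_i| = |m|·h_o = 0.1663 × 6.6 = 1.10 cm. The image is virtual, upright and reduced, on the same side as the object.

1.10 cm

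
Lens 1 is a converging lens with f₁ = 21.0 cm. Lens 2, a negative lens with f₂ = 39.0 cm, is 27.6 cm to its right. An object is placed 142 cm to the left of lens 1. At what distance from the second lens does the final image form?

Lens 1: 1/d_i1 = 1/f₁ − 1/d_o1 = 1/(21.0) − 1/(142) = 0.04058, so d_i1 = 24.64 cm.
The intermediate image is 24.64 cm to the right of lens 1, which is 27.6 − (24.64) = 2.960 cm to the left of lens 2, so d_o2 = +2.960 cm.
Lens 2 is diverging, so f₂ = −39.0 cm.
Lens 2: 1/d_i2 = 1/f₂ − 1/d_o2 = 1/(-39.0) − 1/(2.960) = -0.3635, so d_i2 = -2.75 cm.
The final image is virtual, 2.75 cm to the left of lens 2 (overall magnification ≈ -0.16).

2.75 cm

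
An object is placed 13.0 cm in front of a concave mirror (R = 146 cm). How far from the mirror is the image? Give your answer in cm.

f = R/2 = 146/2 = 73.00 cm.
Mirror equation: 1/s_i = 1/f − 1/s_o = 1/(73.00) − 1/(13.0) = 0.01370 − 0.07692 = -0.06322, so s_i = -15.8 cm.
The image is virtual, upright and enlarged, behind the mirror.

15.8 cm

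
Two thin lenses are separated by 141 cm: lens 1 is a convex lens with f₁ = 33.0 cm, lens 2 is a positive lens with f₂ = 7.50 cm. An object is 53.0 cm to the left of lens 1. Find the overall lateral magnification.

Lens 1: 1/d_i1 = 1/(33.0) − 1/(53.0) = 0.01144, so d_i1 = 87.45 cm; m₁ = −d_i1/d_o1 = -1.650.
d_o2 = 141 − (87.45) = 53.55 cm.
Lens 2: 1/d_i2 = 1/(7.50) − 1/(53.55) = 0.1147, so d_i2 = 8.721 cm; m₂ = −d_i2/d_o2 = -0.1629.
m = m₁·m₂ = (-1.650)(-0.1629) = +0.269.

m = +0.269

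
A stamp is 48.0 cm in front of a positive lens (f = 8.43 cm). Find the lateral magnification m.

m = -0.213

1/d_i = 1/f − 1/d_o = 1/(8.430) − 1/(48.0) = 0.09779, so d_i = 10.23 cm.
m = −d_i/d_o = −(10.23)/(48.0) = -0.213.
The image is real, inverted and reduced, on the far side of the lens.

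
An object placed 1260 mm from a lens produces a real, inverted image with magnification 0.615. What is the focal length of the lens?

m = −d_i/d_o ⇒ d_i = −m·d_o = −(-0.615)·(1260) = 774.9 mm.
1/f = 1/d_o + 1/d_i = 1/(1260) + 1/(774.9) = 0.002084, so f = 480 mm.
Since f is positive, the lens is converging.

f = 480 mm (converging)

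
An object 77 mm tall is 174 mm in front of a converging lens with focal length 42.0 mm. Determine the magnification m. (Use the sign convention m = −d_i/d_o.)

1/d_i = 1/f − 1/d_o = 1/(42.00) − 1/(174) = 0.01806, so d_i = 55.36 mm.
m = −d_i/d_o = −(55.36)/(174) = -0.318.
The image is real, inverted and reduced, on the far side of the lens.

m = -0.318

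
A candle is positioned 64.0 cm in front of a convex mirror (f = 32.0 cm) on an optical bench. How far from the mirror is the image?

For a convex mirror, f = -32.0 cm.
Mirror equation: 1/q = 1/f − 1/p = 1/(-32.00) − 1/(64.0) = -0.03125 − 0.01562 = -0.04688, so q = -21.3 cm.
The image is virtual, upright and reduced, behind the mirror.

21.3 cm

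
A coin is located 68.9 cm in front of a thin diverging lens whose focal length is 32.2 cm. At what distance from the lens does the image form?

For a diverging lens, f = -32.2 cm.
Thin-lens equation: 1/s_i = 1/f − 1/s_o = 1/(-32.20) − 1/(68.9) = -0.03106 − 0.01451 = -0.04557, so s_i = -21.9 cm.
The image is virtual, upright and reduced, on the same side as the object.

21.9 cm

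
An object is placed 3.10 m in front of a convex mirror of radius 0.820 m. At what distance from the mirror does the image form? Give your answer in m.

f = R/2 = 0.820/2 = 0.4100 m; for a convex mirror, f = -0.4100 m.
Mirror equation: 1/d_i = 1/f − 1/d_o = 1/(-0.4100) − 1/(3.10) = -2.439 − 0.3226 = -2.762, so d_i = -0.362 m.
The image is virtual, upright and reduced, behind the mirror.

0.362 m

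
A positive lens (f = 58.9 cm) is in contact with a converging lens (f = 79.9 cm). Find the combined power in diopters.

P = +2.95 D

P₁ = 1/f₁ = 1/(0.589 m) = +1.698 D; P₂ = 1/f₂ = 1/(0.799 m) = +1.252 D.
For thin lenses in contact, P = P₁ + P₂ = (+1.698) + (+1.252) = +2.95 D.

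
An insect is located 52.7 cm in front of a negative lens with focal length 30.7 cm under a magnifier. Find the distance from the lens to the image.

19.4 cm

For a negative lens, f = -30.7 cm.
Thin-lens equation: 1/s_i = 1/f − 1/s_o = 1/(-30.70) − 1/(52.7) = -0.03257 − 0.01898 = -0.05155, so s_i = -19.4 cm.
The image is virtual, upright and reduced, on the same side as the object.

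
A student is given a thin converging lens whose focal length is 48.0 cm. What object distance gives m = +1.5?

16.0 cm

m = −d_i/d_o ⇒ d_i = −m·d_o.
1/f = 1/d_o + 1/d_i = 1/d_o − 1/(m·d_o) = (1 − 1/m)/d_o, so d_o = f(1 − 1/m) = (48.00)(1 − 1/(+1.5)) = 16.0 cm.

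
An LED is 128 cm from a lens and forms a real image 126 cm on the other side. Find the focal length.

f = 63.5 cm (converging)

Real image ⇒ d_i = +126 cm.
1/f = 1/d_o + 1/d_i = 1/(128) + 1/(126) = 0.01575, so f = 63.5 cm.
Since f is positive, the lens is converging.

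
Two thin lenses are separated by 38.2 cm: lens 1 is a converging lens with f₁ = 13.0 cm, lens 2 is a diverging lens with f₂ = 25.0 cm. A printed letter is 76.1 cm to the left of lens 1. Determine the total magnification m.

m = -0.108

Lens 1: 1/d_i1 = 1/(13.0) − 1/(76.1) = 0.06378, so d_i1 = 15.68 cm; m₁ = −d_i1/d_o1 = -0.2060.
d_o2 = 38.2 − (15.68) = 22.52 cm.
f₂ = −25.0 cm (diverging).
Lens 2: 1/d_i2 = 1/(-25.0) − 1/(22.52) = -0.08440, so d_i2 = -11.85 cm; m₂ = −d_i2/d_o2 = +0.5261.
m = m₁·m₂ = (-0.2060)(+0.5261) = -0.108.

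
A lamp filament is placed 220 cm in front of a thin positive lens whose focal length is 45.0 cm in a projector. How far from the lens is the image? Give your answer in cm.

56.6 cm

Lens equation: 1/s_i = 1/f − 1/s_o = 1/(45.00) − 1/(220) = 0.02222 − 0.004545 = 0.01768, so s_i = 56.6 cm.
The image is real, inverted and reduced, on the far side of the lens.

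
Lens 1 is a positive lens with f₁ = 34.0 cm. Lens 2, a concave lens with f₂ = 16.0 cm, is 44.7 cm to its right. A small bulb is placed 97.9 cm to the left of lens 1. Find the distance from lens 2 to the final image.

Lens 1: 1/d_i1 = 1/f₁ − 1/d_o1 = 1/(34.0) − 1/(97.9) = 0.01920, so d_i1 = 52.09 cm.
The intermediate image is 52.09 cm to the right of lens 1, which lies 7.390 cm to the right of lens 2 — a virtual object — so d_o2 = −7.390 cm.
Lens 2 is diverging, so f₂ = −16.0 cm.
Lens 2: 1/d_i2 = 1/f₂ − 1/d_o2 = 1/(-16.0) − 1/(-7.390) = 0.07282, so d_i2 = 13.7 cm.
The final image is real, 13.7 cm to the right of lens 2 (overall magnification ≈ -0.99).

13.7 cm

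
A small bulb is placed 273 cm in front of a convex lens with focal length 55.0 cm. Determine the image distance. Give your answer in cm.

68.9 cm

Thin-lens equation: 1/v = 1/f − 1/u = 1/(55.00) − 1/(273) = 0.01818 − 0.003663 = 0.01452, so v = 68.9 cm.
The image is real, inverted and reduced, on the far side of the lens.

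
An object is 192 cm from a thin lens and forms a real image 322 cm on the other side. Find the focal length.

Real image ⇒ d_i = +322 cm.
1/f = 1/d_o + 1/d_i = 1/(192) + 1/(322) = 0.008314, so f = 120 cm.
Since f is positive, the thin lens is converging.

f = 120 cm (converging)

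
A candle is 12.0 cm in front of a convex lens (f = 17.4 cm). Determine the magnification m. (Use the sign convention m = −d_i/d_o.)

1/d_i = 1/f − 1/d_o = 1/(17.40) − 1/(12.0) = -0.02586, so d_i = -38.67 cm.
m = −d_i/d_o = −(-38.67)/(12.0) = +3.22.
The image is virtual, upright and enlarged, on the same side as the object.

m = +3.22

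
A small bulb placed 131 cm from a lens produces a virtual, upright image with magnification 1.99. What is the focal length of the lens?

m = −d_i/d_o ⇒ d_i = −m·d_o = −(+1.99)·(131) = -260.7 cm.
1/f = 1/d_o + 1/d_i = 1/(131) + 1/(-260.7) = 0.003798, so f = 263 cm.
Since f is positive, the lens is converging.

f = 263 cm (converging)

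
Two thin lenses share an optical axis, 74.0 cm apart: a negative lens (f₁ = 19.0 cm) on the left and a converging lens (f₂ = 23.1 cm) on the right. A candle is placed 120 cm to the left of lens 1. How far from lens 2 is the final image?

31.0 cm

Lens 1 is diverging, so f₁ = −19.0 cm.
Lens 1: 1/d_i1 = 1/f₁ − 1/d_o1 = 1/(-19.0) − 1/(120) = -0.06096, so d_i1 = -16.40 cm.
The intermediate image is 16.40 cm to the left of lens 1 (virtual), which is 74.0 − (-16.40) = 90.40 cm to the left of lens 2, so d_o2 = +90.40 cm.
Lens 2: 1/d_i2 = 1/f₂ − 1/d_o2 = 1/(23.1) − 1/(90.40) = 0.03223, so d_i2 = 31.0 cm.
The final image is real, 31.0 cm to the right of lens 2 (overall magnification ≈ -0.047).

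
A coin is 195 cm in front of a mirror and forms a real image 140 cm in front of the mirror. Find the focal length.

Real image ⇒ d_i = +140 cm.
1/f = 1/d_o + 1/d_i = 1/(195) + 1/(140) = 0.01227, so f = 81.5 cm.
Since f is positive, the mirror is concave.

f = 81.5 cm (concave)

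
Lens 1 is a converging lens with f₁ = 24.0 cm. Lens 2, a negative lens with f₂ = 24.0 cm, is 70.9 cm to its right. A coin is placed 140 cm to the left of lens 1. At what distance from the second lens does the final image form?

Lens 1: 1/d_i1 = 1/f₁ − 1/d_o1 = 1/(24.0) − 1/(140) = 0.03452, so d_i1 = 28.97 cm.
The intermediate image is 28.97 cm to the right of lens 1, which is 70.9 − (28.97) = 41.93 cm to the left of lens 2, so d_o2 = +41.93 cm.
Lens 2 is diverging, so f₂ = −24.0 cm.
Lens 2: 1/d_i2 = 1/f₂ − 1/d_o2 = 1/(-24.0) − 1/(41.93) = -0.06552, so d_i2 = -15.3 cm.
The final image is virtual, 15.3 cm to the left of lens 2 (overall magnification ≈ -0.075).

15.3 cm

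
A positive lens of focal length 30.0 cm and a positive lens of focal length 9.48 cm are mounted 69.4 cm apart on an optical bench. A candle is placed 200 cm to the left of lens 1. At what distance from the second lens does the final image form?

Lens 1: 1/d_i1 = 1/f₁ − 1/d_o1 = 1/(30.0) − 1/(200) = 0.02833, so d_i1 = 35.29 cm.
The intermediate image is 35.29 cm to the right of lens 1, which is 69.4 − (35.29) = 34.11 cm to the left of lens 2, so d_o2 = +34.11 cm.
Lens 2: 1/d_i2 = 1/f₂ − 1/d_o2 = 1/(9.48) − 1/(34.11) = 0.07617, so d_i2 = 13.1 cm.
The final image is real, 13.1 cm to the right of lens 2 (overall magnification ≈ 0.068).

13.1 cm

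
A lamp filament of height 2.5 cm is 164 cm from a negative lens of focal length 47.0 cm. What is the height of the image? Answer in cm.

0.557 cm

For a negative lens, f = -47.0 cm.
1/d_i = 1/f − 1/d_o = 1/(-47.00) − 1/(164) = -0.02737, so d_i = -36.53 cm.
m = −d_i/d_o = +0.2227.
|h_i| = |m|·h_o = 0.2227 × 2.5 = 0.557 cm. The image is virtual, upright and reduced, on the same side as the object.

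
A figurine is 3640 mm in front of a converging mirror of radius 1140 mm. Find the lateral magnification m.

f = R/2 = 1140/2 = 570.0 mm.
1/d_i = 1/f − 1/d_o = 1/(570.0) − 1/(3640) = 0.001480, so d_i = 675.8 mm.
m = −d_i/d_o = −(675.8)/(3640) = -0.186.
The image is real, inverted and reduced, in front of the mirror.

m = -0.186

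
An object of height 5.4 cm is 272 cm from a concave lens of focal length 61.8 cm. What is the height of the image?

1.000 cm

For a concave lens, f = -61.8 cm.
1/d_i = 1/f − 1/d_o = 1/(-61.80) − 1/(272) = -0.01986, so d_i = -50.36 cm.
m = −d_i/d_o = +0.1851.
|h_i| = |m|·h_o = 0.1851 × 5.4 = 1.000 cm. The image is virtual, upright and reduced, on the same side as the object.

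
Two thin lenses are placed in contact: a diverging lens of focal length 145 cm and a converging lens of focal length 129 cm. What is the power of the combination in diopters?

P₁ = 1/f₁ = 1/(-1.45 m) = -0.6897 D; P₂ = 1/f₂ = 1/(1.29 m) = +0.7752 D.
For thin lenses in contact, P = P₁ + P₂ = (-0.6897) + (+0.7752) = +0.0855 D.

P = +0.0855 D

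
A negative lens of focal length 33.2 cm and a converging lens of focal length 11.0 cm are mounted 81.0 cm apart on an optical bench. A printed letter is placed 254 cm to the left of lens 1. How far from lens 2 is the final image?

Lens 1 is diverging, so f₁ = −33.2 cm.
Lens 1: 1/d_i1 = 1/f₁ − 1/d_o1 = 1/(-33.2) − 1/(254) = -0.03406, so d_i1 = -29.36 cm.
The intermediate image is 29.36 cm to the left of lens 1 (virtual), which is 81.0 − (-29.36) = 110.4 cm to the left of lens 2, so d_o2 = +110.4 cm.
Lens 2: 1/d_i2 = 1/f₂ − 1/d_o2 = 1/(11.0) − 1/(110.4) = 0.08185, so d_i2 = 12.2 cm.
The final image is real, 12.2 cm to the right of lens 2 (overall magnification ≈ -0.013).

12.2 cm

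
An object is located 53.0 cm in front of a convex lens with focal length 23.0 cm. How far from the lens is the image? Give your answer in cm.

40.6 cm

Thin-lens equation: 1/d_i = 1/f − 1/d_o = 1/(23.00) − 1/(53.0) = 0.04348 − 0.01887 = 0.02461, so d_i = 40.6 cm.
The image is real, inverted and reduced, on the far side of the lens.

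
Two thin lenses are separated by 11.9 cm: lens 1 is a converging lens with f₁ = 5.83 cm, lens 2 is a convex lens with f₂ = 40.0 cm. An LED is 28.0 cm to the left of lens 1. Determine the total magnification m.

Lens 1: 1/d_i1 = 1/(5.83) − 1/(28.0) = 0.1358, so d_i1 = 7.363 cm; m₁ = −d_i1/d_o1 = -0.2630.
d_o2 = 11.9 − (7.363) = 4.537 cm.
Lens 2: 1/d_i2 = 1/(40.0) − 1/(4.537) = -0.1954, so d_i2 = -5.117 cm; m₂ = −d_i2/d_o2 = +1.128.
m = m₁·m₂ = (-0.2630)(+1.128) = -0.297.

m = -0.297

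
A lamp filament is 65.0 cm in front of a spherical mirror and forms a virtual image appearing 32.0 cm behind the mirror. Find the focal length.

Virtual image ⇒ d_i = −32.0 cm.
1/f = 1/d_o + 1/d_i = 1/(65.0) + 1/(-32.0) = -0.01587, so f = -63.0 cm.
Since f is negative, the spherical mirror is convex.

f = -63.0 cm (convex)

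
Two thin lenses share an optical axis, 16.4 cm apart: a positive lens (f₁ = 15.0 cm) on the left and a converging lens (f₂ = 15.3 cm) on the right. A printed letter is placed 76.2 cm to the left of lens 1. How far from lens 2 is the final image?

1.98 cm

Lens 1: 1/d_i1 = 1/f₁ − 1/d_o1 = 1/(15.0) − 1/(76.2) = 0.05354, so d_i1 = 18.68 cm.
The intermediate image is 18.68 cm to the right of lens 1, which lies 2.280 cm to the right of lens 2 — a virtual object — so d_o2 = −2.280 cm.
Lens 2: 1/d_i2 = 1/f₂ − 1/d_o2 = 1/(15.3) − 1/(-2.280) = 0.5040, so d_i2 = 1.98 cm.
The final image is real, 1.98 cm to the right of lens 2 (overall magnification ≈ -0.21).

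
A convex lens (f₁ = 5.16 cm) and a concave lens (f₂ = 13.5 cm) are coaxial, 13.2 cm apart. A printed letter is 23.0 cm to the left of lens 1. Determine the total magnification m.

Lens 1: 1/d_i1 = 1/(5.16) − 1/(23.0) = 0.1503, so d_i1 = 6.652 cm; m₁ = −d_i1/d_o1 = -0.2892.
d_o2 = 13.2 − (6.652) = 6.548 cm.
f₂ = −13.5 cm (diverging).
Lens 2: 1/d_i2 = 1/(-13.5) − 1/(6.548) = -0.2268, so d_i2 = -4.409 cm; m₂ = −d_i2/d_o2 = +0.6734.
m = m₁·m₂ = (-0.2892)(+0.6734) = -0.195.

m = -0.195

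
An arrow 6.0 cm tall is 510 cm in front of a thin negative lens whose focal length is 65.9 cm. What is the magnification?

m = +0.114

For a negative lens, f = -65.9 cm.
1/d_i = 1/f − 1/d_o = 1/(-65.90) − 1/(510) = -0.01714, so d_i = -58.36 cm.
m = −d_i/d_o = −(-58.36)/(510) = +0.114.
The image is virtual, upright and reduced, on the same side as the object.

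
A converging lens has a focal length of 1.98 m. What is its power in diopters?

P = 1/f = 1/(1.98 m) = +0.505 D.

P = +0.505 D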